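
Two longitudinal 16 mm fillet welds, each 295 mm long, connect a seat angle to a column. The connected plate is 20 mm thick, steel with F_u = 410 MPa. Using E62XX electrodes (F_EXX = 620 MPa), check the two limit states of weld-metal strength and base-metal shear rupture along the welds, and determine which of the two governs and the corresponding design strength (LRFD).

φR_n ≈ 1860 kN (weld metal governs)

t_e = 0.707 × 16 = 11.31 mm; L = 590 mm.
Weld metal: φR_n = 0.75 × 0.6 × 620 × 11.31 × 590 × 10⁻³ = 1862 kN.
Base metal (shear rupture): φR_n = 0.75 × 0.6 × 410 × 20 × 590 × 10⁻³ = 2177 kN.
Governing: weld metal.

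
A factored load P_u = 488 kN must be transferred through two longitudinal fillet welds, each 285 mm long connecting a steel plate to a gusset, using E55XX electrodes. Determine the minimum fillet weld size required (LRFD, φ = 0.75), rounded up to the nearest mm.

w = 5 mm

E55XX → F_EXX = 550 MPa.
Total weld length L = 570 mm.
Required throat t_e = P_u / (φ × 0.6 F_EXX × L) = 488 / (0.75 × 0.6 × 550 × 570 × 10⁻³) = 3.459 mm.
Required leg w = t_e / 0.707 = 4.893 mm → use 5 mm.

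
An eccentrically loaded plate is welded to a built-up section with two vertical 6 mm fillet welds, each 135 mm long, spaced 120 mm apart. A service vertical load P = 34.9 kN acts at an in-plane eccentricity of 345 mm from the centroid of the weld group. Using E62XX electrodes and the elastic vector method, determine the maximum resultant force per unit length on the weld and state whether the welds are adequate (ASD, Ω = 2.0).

E62XX → F_EXX = 620 MPa.
Total weld length L_w = 270 mm. Treat welds as unit-width lines.
Polar moment about centroid: J = 2[d³/12 + d(b/2)²] = 2[135³/12 + 135×60²] = 1382000 mm³.
Direct shear f_v = P/L_w = 34.9×10³ / 270 = 129.3 N/mm (vertical).
Torsion M = P·e = 34.9×10³ × 345 = 12040000 N·mm.
Critical point at (x, y) = (60, 67.5) from centroid. f_tx = M·y/J = 588.1 N/mm; f_ty = M·x/J = 522.7 N/mm.
Resultant f_max = √[f_tx² + (f_v + f_ty)²] = √[588.1² + (129.3 + 522.7)²] = 878 N/mm.
Capacity per unit length: r_n/Ω = (1/2.0) × 0.6 × 620 × (0.707 × 6) = 789 N/mm.
878 > 789 → NOT adequate.

f_max ≈ 878 N/mm; NOT adequate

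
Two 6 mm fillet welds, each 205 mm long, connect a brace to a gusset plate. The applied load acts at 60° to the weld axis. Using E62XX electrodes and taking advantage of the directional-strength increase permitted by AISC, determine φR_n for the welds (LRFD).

E62XX → F_EXX = 620 MPa.
t_e = 0.707 × 6 = 4.242 mm; A_we = 4.242 × 410 = 1739 mm².
Directional factor: 1.0 + 0.5 sin^1.5(60°) = 1.403.
F_nw = 0.6 × 620 × 1.403 = 521.9 MPa.
φR_n = 0.75 × 521.9 × 1739 × 10⁻³ = 680.8 kN.

φR_n ≈ 681 kN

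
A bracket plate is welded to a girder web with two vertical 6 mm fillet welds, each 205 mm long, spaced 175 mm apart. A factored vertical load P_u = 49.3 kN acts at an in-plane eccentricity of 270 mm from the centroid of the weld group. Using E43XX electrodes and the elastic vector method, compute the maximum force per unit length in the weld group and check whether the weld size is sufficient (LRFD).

E43XX → F_EXX = 430 MPa.
Total weld length L_w = 410 mm. Treat welds as unit-width lines.
Polar moment about centroid: J = 2[d³/12 + d(b/2)²] = 2[205³/12 + 205×87.5²] = 4575000 mm³.
Direct shear f_v = P/L_w = 49.3×10³ / 410 = 120.2 N/mm (vertical).
Torsion M = P·e = 49.3×10³ × 270 = 13311000 N·mm.
Critical point at (x, y) = (87.5, 102.5) from centroid. f_tx = M·y/J = 298.2 N/mm; f_ty = M·x/J = 254.6 N/mm.
Resultant f_max = √[f_tx² + (f_v + f_ty)²] = √[298.2² + (120.2 + 254.6)²] = 479 N/mm.
Capacity per unit length: φr_n = 0.75 × 0.6 × 430 × (0.707 × 6) = 820.8 N/mm.
479 ≤ 820.8 → adequate.

f_max ≈ 479 N/mm; adequate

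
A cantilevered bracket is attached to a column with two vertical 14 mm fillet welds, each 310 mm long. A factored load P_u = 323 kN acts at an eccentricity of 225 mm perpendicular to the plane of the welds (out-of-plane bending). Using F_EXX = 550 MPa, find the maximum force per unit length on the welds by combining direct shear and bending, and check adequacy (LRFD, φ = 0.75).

f_max ≈ 2330 N/mm; adequate

L_w = 2 × 310 = 620 mm; section modulus (unit throat) S = 2 × L²/6 = 32030 mm².
Direct shear f_v = P/L_w = 323×10³/620 = 521 N/mm.
Moment M = P × e = 323×10³ × 225 = 72675000 N·mm; bending f_b = M/S = 2269 N/mm.
f_max = √(f_v² + f_b²) = √(521² + 2269²) = 2328 N/mm.
φr_n = 0.75 × 0.6 × 550 × (0.707 × 14) = 2450 N/mm → adequate.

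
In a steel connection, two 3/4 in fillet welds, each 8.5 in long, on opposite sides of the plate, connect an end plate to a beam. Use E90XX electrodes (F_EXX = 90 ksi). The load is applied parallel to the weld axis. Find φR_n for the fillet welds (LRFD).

φR_n ≈ 365 kips

Effective throat t_e = 0.707 × 0.75 = 0.5302 in.
Total length L = 17 in; A_we = 0.5302 × 17 = 9.014 in².
F_nw = 0.6 F_EXX = 0.6 × 90 = 54 ksi.
φR_n = 0.75 × 54 × 9.014 = 365.1 kips.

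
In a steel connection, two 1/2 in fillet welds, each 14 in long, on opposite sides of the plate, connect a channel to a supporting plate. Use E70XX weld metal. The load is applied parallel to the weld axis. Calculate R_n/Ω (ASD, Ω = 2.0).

E70XX → F_EXX = 70 ksi.
Effective throat t_e = 0.707 × 0.5 = 0.3535 in.
Total length L = 28 in; A_we = 0.3535 × 28 = 9.898 in².
F_nw = 0.6 F_EXX = 0.6 × 70 = 42 ksi.
R_n = 42 × 9.898 = 415.7 kips; R_n/Ω = 415.7/2.0 = 207.9 kips.

R_n/Ω ≈ 208 kips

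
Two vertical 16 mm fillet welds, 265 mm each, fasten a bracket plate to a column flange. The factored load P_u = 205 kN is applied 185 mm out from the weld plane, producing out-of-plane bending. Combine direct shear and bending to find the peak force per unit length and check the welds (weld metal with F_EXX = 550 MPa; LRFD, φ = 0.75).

L_w = 2 × 265 = 530 mm; section modulus (unit throat) S = 2 × L²/6 = 23410 mm².
Direct shear f_v = P/L_w = 205×10³/530 = 386.8 N/mm.
Moment M = P × e = 205×10³ × 185 = 37925000 N·mm; bending f_b = M/S = 1620 N/mm.
f_max = √(f_v² + f_b²) = √(386.8² + 1620²) = 1666 N/mm.
φr_n = 0.75 × 0.6 × 550 × (0.707 × 16) = 2800 N/mm → adequate.

f_max ≈ 1670 N/mm; adequate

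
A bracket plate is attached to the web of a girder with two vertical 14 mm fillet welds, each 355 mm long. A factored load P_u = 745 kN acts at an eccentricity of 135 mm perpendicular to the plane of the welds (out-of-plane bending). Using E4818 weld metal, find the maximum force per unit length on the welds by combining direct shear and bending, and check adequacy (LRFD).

f_max ≈ 2610 N/mm; NOT adequate

E48XX → F_EXX = 480 MPa.
L_w = 2 × 355 = 710 mm; section modulus (unit throat) S = 2 × L²/6 = 42010 mm².
Direct shear f_v = P/L_w = 745×10³/710 = 1049 N/mm.
Moment M = P × e = 745×10³ × 135 = 100580000 N·mm; bending f_b = M/S = 2394 N/mm.
f_max = √(f_v² + f_b²) = √(1049² + 2394²) = 2614 N/mm.
φr_n = 0.75 × 0.6 × 480 × (0.707 × 14) = 2138 N/mm → NOT adequate.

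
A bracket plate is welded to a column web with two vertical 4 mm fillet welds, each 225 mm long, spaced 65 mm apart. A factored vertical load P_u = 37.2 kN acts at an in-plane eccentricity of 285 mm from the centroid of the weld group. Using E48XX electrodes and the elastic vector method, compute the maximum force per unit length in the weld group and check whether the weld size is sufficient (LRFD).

E48XX → F_EXX = 480 MPa.
Total weld length L_w = 450 mm. Treat welds as unit-width lines.
Polar moment about centroid: J = 2[d³/12 + d(b/2)²] = 2[225³/12 + 225×32.5²] = 2374000 mm³.
Direct shear f_v = P/L_w = 37.2×10³ / 450 = 82.67 N/mm (vertical).
Torsion M = P·e = 37.2×10³ × 285 = 10602000 N·mm.
Critical point at (x, y) = (32.5, 112.5) from centroid. f_tx = M·y/J = 502.5 N/mm; f_ty = M·x/J = 145.2 N/mm.
Resultant f_max = √[f_tx² + (f_v + f_ty)²] = √[502.5² + (82.67 + 145.2)²] = 551.7 N/mm.
Capacity per unit length: φr_n = 0.75 × 0.6 × 480 × (0.707 × 4) = 610.8 N/mm.
551.7 ≤ 610.8 → adequate.

f_max ≈ 552 N/mm; adequate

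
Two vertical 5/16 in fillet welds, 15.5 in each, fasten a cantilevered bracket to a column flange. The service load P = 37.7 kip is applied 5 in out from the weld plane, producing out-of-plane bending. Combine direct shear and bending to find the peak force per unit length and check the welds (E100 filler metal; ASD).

E100XX → F_EXX = 100 ksi.
L_w = 2 × 15.5 = 31 in; section modulus (unit throat) S = 2 × L²/6 = 80.08 in².
Direct shear f_v = P/L_w = 37.7/31 = 1.216 kip/in.
Moment M = P × e = 37.7 × 5 = 188.5 kip·in; bending f_b = M/S = 2.354 kip/in.
f_max = √(f_v² + f_b²) = √(1.216² + 2.354²) = 2.649 kip/in.
r_n/Ω = (1/2.0) × 0.6 × 100 × (0.707 × 0.3125) = 6.628 kip/in → adequate.

f_max ≈ 2.65 kip/in; adequate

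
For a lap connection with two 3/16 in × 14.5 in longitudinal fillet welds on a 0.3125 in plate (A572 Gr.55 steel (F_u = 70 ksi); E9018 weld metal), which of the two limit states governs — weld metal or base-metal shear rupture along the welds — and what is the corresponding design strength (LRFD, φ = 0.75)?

E90XX → F_EXX = 90 ksi.
t_e = 0.707 × 0.1875 = 0.1326 in; L = 29 in.
Weld metal: φR_n = 0.75 × 0.6 × 90 × 0.1326 × 29 = 155.7 kip.
Base metal (shear rupture): φR_n = 0.75 × 0.6 × 70 × 0.3125 × 29 = 285.5 kip.
Governing: weld metal.

φR_n ≈ 156 kip (weld metal governs)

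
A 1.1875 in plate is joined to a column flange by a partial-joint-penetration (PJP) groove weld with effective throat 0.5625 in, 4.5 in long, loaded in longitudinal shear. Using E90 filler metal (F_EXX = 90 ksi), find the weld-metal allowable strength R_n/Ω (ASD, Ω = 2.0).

R_n/Ω ≈ 68.3 kip

Effective throat (given) t_e = 0.5625 in.
A_we = 0.5625 × 4.5 = 2.531 in².
F_nw = 0.6 F_EXX = 54 ksi.
R_n/Ω = (54 × 2.531) / 2.0 = 68.34 kip.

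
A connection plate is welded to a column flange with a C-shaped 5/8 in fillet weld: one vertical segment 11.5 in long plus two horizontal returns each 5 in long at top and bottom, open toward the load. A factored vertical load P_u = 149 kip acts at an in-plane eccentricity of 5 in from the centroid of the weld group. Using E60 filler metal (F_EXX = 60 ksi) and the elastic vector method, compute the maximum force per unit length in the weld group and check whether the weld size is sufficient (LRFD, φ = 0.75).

Total weld length L_w = 21.5 in. Treat welds as unit-width lines.
Centroid: x̄ = 2×5×2.5 / 21.5 = 1.163 in from the vertical weld.
Polar moment about centroid: J = I_x + I_y = [11.5³/12 + 2×5×5.75²] + [11.5×1.163² + 2(5³/12 + 5×1.337²)] = 511.6 in³.
Direct shear f_v = P/L_w = 149 / 21.5 = 6.93 kip/in (vertical).
Torsion M = P·e = 149 × 5 = 745 kip·in.
Critical point at (x, y) = (3.837, 5.75) from centroid. f_tx = M·y/J = 8.373 kip/in; f_ty = M·x/J = 5.587 kip/in.
Resultant f_max = √[f_tx² + (f_v + f_ty)²] = √[8.373² + (6.93 + 5.587)²] = 15.06 kip/in.
Capacity per unit length: φr_n = 0.75 × 0.6 × 60 × (0.707 × 0.625) = 11.93 kip/in.
15.06 > 11.93 → NOT adequate.

f_max ≈ 15.1 kip/in; NOT adequate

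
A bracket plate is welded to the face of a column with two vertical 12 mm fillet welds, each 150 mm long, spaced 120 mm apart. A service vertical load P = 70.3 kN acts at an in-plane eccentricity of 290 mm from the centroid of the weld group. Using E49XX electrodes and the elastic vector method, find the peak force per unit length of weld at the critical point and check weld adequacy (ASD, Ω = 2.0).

E49XX → F_EXX = 490 MPa.
Total weld length L_w = 300 mm. Treat welds as unit-width lines.
Polar moment about centroid: J = 2[d³/12 + d(b/2)²] = 2[150³/12 + 150×60²] = 1642000 mm³.
Direct shear f_v = P/L_w = 70.3×10³ / 300 = 234.3 N/mm (vertical).
Torsion M = P·e = 70.3×10³ × 290 = 20387000 N·mm.
Critical point at (x, y) = (60, 75) from centroid. f_tx = M·y/J = 930.9 N/mm; f_ty = M·x/J = 744.7 N/mm.
Resultant f_max = √[f_tx² + (f_v + f_ty)²] = √[930.9² + (234.3 + 744.7)²] = 1351 N/mm.
Capacity per unit length: r_n/Ω = (1/2.0) × 0.6 × 490 × (0.707 × 12) = 1247 N/mm.
1351 > 1247 → NOT adequate.

f_max ≈ 1350 N/mm; NOT adequate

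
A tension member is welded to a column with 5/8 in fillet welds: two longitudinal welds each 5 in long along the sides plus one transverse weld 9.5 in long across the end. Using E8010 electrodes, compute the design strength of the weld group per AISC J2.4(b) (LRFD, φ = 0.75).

φR_n ≈ 362 kip

E80XX → F_EXX = 80 ksi.
t_e = 0.707 × 0.625 = 0.4419 in.
R_nwl = 0.6 × 80 × 0.4419 × 10 = 212.1 kip (longitudinal, 2 welds).
R_nwt = 0.6 × 80 × 0.4419 × 9.5 = 201.5 kip (transverse, base value).
(i) R_nwl + R_nwt = 413.6 kip; (ii) 0.85 R_nwl + 1.5 R_nwt = 482.5 kip.
R_n = max = 482.5 kip [governs: (ii)]; φR_n = 361.9 kip.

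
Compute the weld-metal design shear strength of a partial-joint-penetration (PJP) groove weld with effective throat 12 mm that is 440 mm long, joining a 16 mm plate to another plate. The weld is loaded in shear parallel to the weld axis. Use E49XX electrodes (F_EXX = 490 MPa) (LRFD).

Effective throat (given) t_e = 12 mm.
A_we = 12 × 440 = 5280 mm².
F_nw = 0.6 F_EXX = 294 MPa.
φR_n = 0.75 × 294 × 5280 × 10⁻³ = 1164 kN.

φR_n ≈ 1160 kN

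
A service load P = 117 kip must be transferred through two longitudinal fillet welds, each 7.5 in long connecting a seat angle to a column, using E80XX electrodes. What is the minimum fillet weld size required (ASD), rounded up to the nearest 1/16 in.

w = 1/2 in

E80XX → F_EXX = 80 ksi.
Total weld length L = 15 in.
Required throat t_e = P × Ω / (0.6 F_EXX × L) = 117 × 2.0 / (0.6 × 80 × 15) = 0.325 in.
Required leg w = t_e / 0.707 = 0.4597 in → use 1/2 in.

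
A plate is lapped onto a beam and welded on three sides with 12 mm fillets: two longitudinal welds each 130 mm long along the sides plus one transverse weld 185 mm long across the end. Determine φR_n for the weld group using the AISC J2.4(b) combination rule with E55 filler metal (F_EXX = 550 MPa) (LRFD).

φR_n ≈ 1050 kN

t_e = 0.707 × 12 = 8.484 mm.
R_nwl = 0.6 × 550 × 8.484 × 260 × 10⁻³ = 727.9 kN (longitudinal, 2 welds).
R_nwt = 0.6 × 550 × 8.484 × 185 × 10⁻³ = 517.9 kN (transverse, base value).
(i) R_nwl + R_nwt = 1246 kN; (ii) 0.85 R_nwl + 1.5 R_nwt = 1396 kN.
R_n = max = 1396 kN [governs: (ii)]; φR_n = 1047 kN.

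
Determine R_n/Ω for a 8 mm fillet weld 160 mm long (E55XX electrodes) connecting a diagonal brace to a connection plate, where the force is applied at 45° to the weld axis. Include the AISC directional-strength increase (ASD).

E55XX → F_EXX = 550 MPa.
t_e = 0.707 × 8 = 5.656 mm; A_we = 5.656 × 160 = 905 mm².
Directional factor: 1.0 + 0.5 sin^1.5(45°) = 1.297.
F_nw = 0.6 × 550 × 1.297 = 428.1 MPa.
R_n/Ω = (428.1 × 905) / 2.0 × 10⁻³ = 193.7 kN.

R_n/Ω ≈ 194 kN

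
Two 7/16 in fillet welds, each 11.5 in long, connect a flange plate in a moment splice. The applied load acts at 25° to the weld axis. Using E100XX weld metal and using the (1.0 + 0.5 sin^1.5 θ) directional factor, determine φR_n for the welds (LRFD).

E100XX → F_EXX = 100 ksi.
t_e = 0.707 × 0.4375 = 0.3093 in; A_we = 0.3093 × 23 = 7.114 in².
Directional factor: 1.0 + 0.5 sin^1.5(25°) = 1.137.
F_nw = 0.6 × 100 × 1.137 = 68.24 ksi.
φR_n = 0.75 × 68.24 × 7.114 = 364.1 kip.

φR_n ≈ 364 kip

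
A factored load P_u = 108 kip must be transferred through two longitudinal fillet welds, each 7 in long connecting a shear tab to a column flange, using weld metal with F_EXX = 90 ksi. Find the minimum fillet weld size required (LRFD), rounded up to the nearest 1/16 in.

Total weld length L = 14 in.
Required throat t_e = P_u / (φ × 0.6 F_EXX × L) = 108 / (0.75 × 0.6 × 90 × 14) = 0.1905 in.
Required leg w = t_e / 0.707 = 0.2694 in → use 5/16 in.

w = 5/16 in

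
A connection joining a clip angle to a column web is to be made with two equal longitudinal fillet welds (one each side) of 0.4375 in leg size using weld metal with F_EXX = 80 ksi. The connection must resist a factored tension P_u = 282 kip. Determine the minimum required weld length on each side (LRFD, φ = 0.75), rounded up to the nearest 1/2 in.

Throat t_e = 0.707 × 0.4375 = 0.3093 in.
φr_n = 0.75 × 0.6 × 80 × 0.3093 = 11.14 kip/in.
L_req = P_u / φr_n = 282 / 11.14 = 25.32 in total.
Per side: 25.32 / 2 = 12.66 in.
Round up → use L = 13 in on each side.

L = 13 in on each side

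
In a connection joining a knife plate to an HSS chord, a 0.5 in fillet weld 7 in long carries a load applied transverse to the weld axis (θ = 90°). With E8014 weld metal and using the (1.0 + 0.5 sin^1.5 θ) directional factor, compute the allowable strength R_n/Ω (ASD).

E80XX → F_EXX = 80 ksi.
t_e = 0.707 × 0.5 = 0.3535 in; A_we = 0.3535 × 7 = 2.474 in².
Directional factor: 1.0 + 0.5 sin^1.5(90°) = 1.5.
F_nw = 0.6 × 80 × 1.5 = 72 ksi.
R_n/Ω = (72 × 2.474) / 2.0 = 89.08 kips.

R_n/Ω ≈ 89.1 kips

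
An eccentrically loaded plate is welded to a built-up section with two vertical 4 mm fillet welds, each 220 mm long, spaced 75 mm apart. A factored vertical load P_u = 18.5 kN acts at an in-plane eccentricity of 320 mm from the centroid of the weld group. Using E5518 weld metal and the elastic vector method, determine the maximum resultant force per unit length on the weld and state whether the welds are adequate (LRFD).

E55XX → F_EXX = 550 MPa.
Total weld length L_w = 440 mm. Treat welds as unit-width lines.
Polar moment about centroid: J = 2[d³/12 + d(b/2)²] = 2[220³/12 + 220×37.5²] = 2393000 mm³.
Direct shear f_v = P/L_w = 18.5×10³ / 440 = 42.05 N/mm (vertical).
Torsion M = P·e = 18.5×10³ × 320 = 5920000 N·mm.
Critical point at (x, y) = (37.5, 110) from centroid. f_tx = M·y/J = 272.1 N/mm; f_ty = M·x/J = 92.75 N/mm.
Resultant f_max = √[f_tx² + (f_v + f_ty)²] = √[272.1² + (42.05 + 92.75)²] = 303.6 N/mm.
Capacity per unit length: φr_n = 0.75 × 0.6 × 550 × (0.707 × 4) = 699.9 N/mm.
303.6 ≤ 699.9 → adequate.

f_max ≈ 304 N/mm; adequate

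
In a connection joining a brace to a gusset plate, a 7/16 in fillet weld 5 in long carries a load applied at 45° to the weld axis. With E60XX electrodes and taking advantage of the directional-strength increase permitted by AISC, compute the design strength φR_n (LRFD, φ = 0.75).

φR_n ≈ 54.2 kips

E60XX → F_EXX = 60 ksi.
t_e = 0.707 × 0.4375 = 0.3093 in; A_we = 0.3093 × 5 = 1.547 in².
Directional factor: 1.0 + 0.5 sin^1.5(45°) = 1.297.
F_nw = 0.6 × 60 × 1.297 = 46.7 ksi.
φR_n = 0.75 × 46.7 × 1.547 = 54.17 kips.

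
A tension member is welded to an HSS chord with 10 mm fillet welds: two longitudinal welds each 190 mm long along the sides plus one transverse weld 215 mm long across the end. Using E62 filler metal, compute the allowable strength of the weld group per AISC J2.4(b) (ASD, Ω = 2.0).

E62XX → F_EXX = 620 MPa.
t_e = 0.707 × 10 = 7.07 mm.
R_nwl = 0.6 × 620 × 7.07 × 380 × 10⁻³ = 999.4 kN (longitudinal, 2 welds).
R_nwt = 0.6 × 620 × 7.07 × 215 × 10⁻³ = 565.5 kN (transverse, base value).
(i) R_nwl + R_nwt = 1565 kN; (ii) 0.85 R_nwl + 1.5 R_nwt = 1698 kN.
R_n = max = 1698 kN [governs: (ii)]; R_n/Ω = 848.8 kN.

R_n/Ω ≈ 849 kN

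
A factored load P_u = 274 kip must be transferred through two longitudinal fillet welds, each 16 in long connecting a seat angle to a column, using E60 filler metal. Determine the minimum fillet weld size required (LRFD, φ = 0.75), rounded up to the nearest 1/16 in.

w = 1/2 in

E60XX → F_EXX = 60 ksi.
Total weld length L = 32 in.
Required throat t_e = P_u / (φ × 0.6 F_EXX × L) = 274 / (0.75 × 0.6 × 60 × 32) = 0.3171 in.
Required leg w = t_e / 0.707 = 0.4486 in → use 1/2 in.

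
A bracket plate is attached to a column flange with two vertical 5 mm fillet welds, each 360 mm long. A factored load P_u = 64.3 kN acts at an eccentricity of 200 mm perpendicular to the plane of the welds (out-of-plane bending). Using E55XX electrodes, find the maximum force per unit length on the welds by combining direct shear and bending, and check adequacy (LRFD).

f_max ≈ 311 N/mm; adequate

E55XX → F_EXX = 550 MPa.
L_w = 2 × 360 = 720 mm; section modulus (unit throat) S = 2 × L²/6 = 43200 mm².
Direct shear f_v = P/L_w = 64.3×10³/720 = 89.31 N/mm.
Moment M = P × e = 64.3×10³ × 200 = 12860000 N·mm; bending f_b = M/S = 297.7 N/mm.
f_max = √(f_v² + f_b²) = √(89.31² + 297.7²) = 310.8 N/mm.
φr_n = 0.75 × 0.6 × 550 × (0.707 × 5) = 874.9 N/mm → adequate.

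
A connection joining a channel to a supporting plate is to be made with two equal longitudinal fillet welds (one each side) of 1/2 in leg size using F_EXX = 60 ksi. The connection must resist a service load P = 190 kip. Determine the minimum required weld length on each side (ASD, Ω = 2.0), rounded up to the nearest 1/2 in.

L = 15 in on each side

Throat t_e = 0.707 × 0.5 = 0.3535 in.
r_n/Ω = (0.6 × 60 × 0.3535) / 2.0 = 6.363 kip/in.
L_req = P / (r_n/Ω) = 190 / 6.363 = 29.86 in total.
Per side: 29.86 / 2 = 14.93 in.
Round up → use L = 15 in on each side.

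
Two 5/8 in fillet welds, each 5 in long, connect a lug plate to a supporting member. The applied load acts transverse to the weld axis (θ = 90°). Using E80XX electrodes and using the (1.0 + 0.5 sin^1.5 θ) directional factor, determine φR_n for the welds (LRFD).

φR_n ≈ 239 kips

E80XX → F_EXX = 80 ksi.
t_e = 0.707 × 0.625 = 0.4419 in; A_we = 0.4419 × 10 = 4.419 in².
Directional factor: 1.0 + 0.5 sin^1.5(90°) = 1.5.
F_nw = 0.6 × 80 × 1.5 = 72 ksi.
φR_n = 0.75 × 72 × 4.419 = 238.6 kips.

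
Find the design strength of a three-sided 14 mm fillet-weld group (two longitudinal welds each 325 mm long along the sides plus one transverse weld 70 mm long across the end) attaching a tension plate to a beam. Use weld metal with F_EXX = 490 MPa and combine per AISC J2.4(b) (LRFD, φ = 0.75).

t_e = 0.707 × 14 = 9.898 mm.
R_nwl = 0.6 × 490 × 9.898 × 650 × 10⁻³ = 1892 kN (longitudinal, 2 welds).
R_nwt = 0.6 × 490 × 9.898 × 70 × 10⁻³ = 203.7 kN (transverse, base value).
(i) R_nwl + R_nwt = 2095 kN; (ii) 0.85 R_nwl + 1.5 R_nwt = 1913 kN.
R_n = max = 2095 kN [governs: (i)]; φR_n = 1571 kN.

φR_n ≈ 1570 kN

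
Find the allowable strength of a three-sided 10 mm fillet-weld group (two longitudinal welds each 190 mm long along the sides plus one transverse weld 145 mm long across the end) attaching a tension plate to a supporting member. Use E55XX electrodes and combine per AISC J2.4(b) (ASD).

R_n/Ω ≈ 631 kN

E55XX → F_EXX = 550 MPa.
t_e = 0.707 × 10 = 7.07 mm.
R_nwl = 0.6 × 550 × 7.07 × 380 × 10⁻³ = 886.6 kN (longitudinal, 2 welds).
R_nwt = 0.6 × 550 × 7.07 × 145 × 10⁻³ = 338.3 kN (transverse, base value).
(i) R_nwl + R_nwt = 1225 kN; (ii) 0.85 R_nwl + 1.5 R_nwt = 1261 kN.
R_n = max = 1261 kN [governs: (ii)]; R_n/Ω = 630.5 kN.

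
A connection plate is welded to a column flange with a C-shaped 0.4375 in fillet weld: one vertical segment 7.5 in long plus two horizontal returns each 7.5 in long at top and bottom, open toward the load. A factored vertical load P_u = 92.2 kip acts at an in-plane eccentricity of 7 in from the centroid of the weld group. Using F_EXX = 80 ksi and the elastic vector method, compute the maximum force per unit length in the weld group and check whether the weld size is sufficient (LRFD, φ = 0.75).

Total weld length L_w = 22.5 in. Treat welds as unit-width lines.
Centroid: x̄ = 2×7.5×3.75 / 22.5 = 2.5 in from the vertical weld.
Polar moment about centroid: J = I_x + I_y = [7.5³/12 + 2×7.5×3.75²] + [7.5×2.5² + 2(7.5³/12 + 7.5×1.25²)] = 386.7 in³.
Direct shear f_v = P/L_w = 92.2 / 22.5 = 4.098 kip/in (vertical).
Torsion M = P·e = 92.2 × 7 = 645.4 kip·in.
Critical point at (x, y) = (5, 3.75) from centroid. f_tx = M·y/J = 6.258 kip/in; f_ty = M·x/J = 8.345 kip/in.
Resultant f_max = √[f_tx² + (f_v + f_ty)²] = √[6.258² + (4.098 + 8.345)²] = 13.93 kip/in.
Capacity per unit length: φr_n = 0.75 × 0.6 × 80 × (0.707 × 0.4375) = 11.14 kip/in.
13.93 > 11.14 → NOT adequate.

f_max ≈ 13.9 kip/in; NOT adequate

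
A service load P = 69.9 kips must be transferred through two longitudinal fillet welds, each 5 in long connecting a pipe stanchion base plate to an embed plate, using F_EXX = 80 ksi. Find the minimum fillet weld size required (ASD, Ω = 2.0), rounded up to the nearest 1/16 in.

w = 7/16 in

Total weld length L = 10 in.
Required throat t_e = P × Ω / (0.6 F_EXX × L) = 69.9 × 2.0 / (0.6 × 80 × 10) = 0.2913 in.
Required leg w = t_e / 0.707 = 0.412 in → use 7/16 in.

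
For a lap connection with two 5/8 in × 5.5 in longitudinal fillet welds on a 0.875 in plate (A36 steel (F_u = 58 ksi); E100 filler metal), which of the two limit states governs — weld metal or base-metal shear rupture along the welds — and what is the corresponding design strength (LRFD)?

φR_n ≈ 219 kips (weld metal governs)

E100XX → F_EXX = 100 ksi.
t_e = 0.707 × 0.625 = 0.4419 in; L = 11 in.
Weld metal: φR_n = 0.75 × 0.6 × 100 × 0.4419 × 11 = 218.7 kips.
Base metal (shear rupture): φR_n = 0.75 × 0.6 × 58 × 0.875 × 11 = 251.2 kips.
Governing: weld metal.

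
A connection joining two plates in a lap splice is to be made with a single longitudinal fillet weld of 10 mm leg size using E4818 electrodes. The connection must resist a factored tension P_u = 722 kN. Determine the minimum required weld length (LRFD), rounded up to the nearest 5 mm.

E48XX → F_EXX = 480 MPa.
Throat t_e = 0.707 × 10 = 7.07 mm.
φr_n = 0.75 × 0.6 × 480 × 7.07 × 10⁻³ = 1.527 kN/mm.
L_req = P_u / φr_n = 722 / 1.527 = 472.8 mm total.
Round up → use L = 475 mm.

L = 475 mm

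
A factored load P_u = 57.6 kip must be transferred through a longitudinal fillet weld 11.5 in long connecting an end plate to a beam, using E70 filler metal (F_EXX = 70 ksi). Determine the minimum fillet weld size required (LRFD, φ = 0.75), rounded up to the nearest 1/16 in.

Total weld length L = 11.5 in.
Required throat t_e = P_u / (φ × 0.6 F_EXX × L) = 57.6 / (0.75 × 0.6 × 70 × 11.5) = 0.159 in.
Required leg w = t_e / 0.707 = 0.2249 in → use 1/4 in.

w = 1/4 in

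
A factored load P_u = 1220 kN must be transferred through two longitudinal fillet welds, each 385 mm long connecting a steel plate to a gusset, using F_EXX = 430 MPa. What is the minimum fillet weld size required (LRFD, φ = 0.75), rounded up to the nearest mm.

w = 12 mm

Total weld length L = 770 mm.
Required throat t_e = P_u / (φ × 0.6 F_EXX × L) = 1220 / (0.75 × 0.6 × 430 × 770 × 10⁻³) = 8.188 mm.
Required leg w = t_e / 0.707 = 11.58 mm → use 12 mm.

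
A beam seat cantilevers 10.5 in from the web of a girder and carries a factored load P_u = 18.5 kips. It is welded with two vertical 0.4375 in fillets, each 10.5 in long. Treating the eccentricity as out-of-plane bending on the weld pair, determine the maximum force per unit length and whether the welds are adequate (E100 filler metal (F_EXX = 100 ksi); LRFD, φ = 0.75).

f_max ≈ 5.36 kip/in; adequate

L_w = 2 × 10.5 = 21 in; section modulus (unit throat) S = 2 × L²/6 = 36.75 in².
Direct shear f_v = P/L_w = 18.5/21 = 0.881 kip/in.
Moment M = P × e = 18.5 × 10.5 = 194.25 kip·in; bending f_b = M/S = 5.286 kip/in.
f_max = √(f_v² + f_b²) = √(0.881² + 5.286²) = 5.359 kip/in.
φr_n = 0.75 × 0.6 × 100 × (0.707 × 0.4375) = 13.92 kip/in → adequate.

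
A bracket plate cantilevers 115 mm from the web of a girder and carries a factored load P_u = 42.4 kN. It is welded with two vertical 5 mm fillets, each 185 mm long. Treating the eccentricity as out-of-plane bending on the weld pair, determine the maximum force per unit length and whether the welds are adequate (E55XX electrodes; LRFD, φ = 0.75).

f_max ≈ 443 N/mm; adequate

E55XX → F_EXX = 550 MPa.
L_w = 2 × 185 = 370 mm; section modulus (unit throat) S = 2 × L²/6 = 11410 mm².
Direct shear f_v = P/L_w = 42.4×10³/370 = 114.6 N/mm.
Moment M = P × e = 42.4×10³ × 115 = 4876000 N·mm; bending f_b = M/S = 427.4 N/mm.
f_max = √(f_v² + f_b²) = √(114.6² + 427.4²) = 442.5 N/mm.
φr_n = 0.75 × 0.6 × 550 × (0.707 × 5) = 874.9 N/mm → adequate.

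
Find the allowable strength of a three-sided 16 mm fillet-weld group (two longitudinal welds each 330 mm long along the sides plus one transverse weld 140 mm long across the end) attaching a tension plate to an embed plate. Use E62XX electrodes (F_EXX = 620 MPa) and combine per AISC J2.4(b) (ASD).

t_e = 0.707 × 16 = 11.31 mm.
R_nwl = 0.6 × 620 × 11.31 × 660 × 10⁻³ = 2777 kN (longitudinal, 2 welds).
R_nwt = 0.6 × 620 × 11.31 × 140 × 10⁻³ = 589.1 kN (transverse, base value).
(i) R_nwl + R_nwt = 3366 kN; (ii) 0.85 R_nwl + 1.5 R_nwt = 3244 kN.
R_n = max = 3366 kN [governs: (i)]; R_n/Ω = 1683 kN.

R_n/Ω ≈ 1680 kN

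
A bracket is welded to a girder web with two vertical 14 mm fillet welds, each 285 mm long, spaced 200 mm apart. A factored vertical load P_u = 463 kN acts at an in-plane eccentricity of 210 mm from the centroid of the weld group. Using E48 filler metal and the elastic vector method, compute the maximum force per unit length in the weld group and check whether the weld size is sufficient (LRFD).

E48XX → F_EXX = 480 MPa.
Total weld length L_w = 570 mm. Treat welds as unit-width lines.
Polar moment about centroid: J = 2[d³/12 + d(b/2)²] = 2[285³/12 + 285×100²] = 9558000 mm³.
Direct shear f_v = P/L_w = 463×10³ / 570 = 812.3 N/mm (vertical).
Torsion M = P·e = 463×10³ × 210 = 97230000 N·mm.
Critical point at (x, y) = (100, 142.5) from centroid. f_tx = M·y/J = 1450 N/mm; f_ty = M·x/J = 1017 N/mm.
Resultant f_max = √[f_tx² + (f_v + f_ty)²] = √[1450² + (812.3 + 1017)²] = 2334 N/mm.
Capacity per unit length: φr_n = 0.75 × 0.6 × 480 × (0.707 × 14) = 2138 N/mm.
2334 > 2138 → NOT adequate.

f_max ≈ 2330 N/mm; NOT adequate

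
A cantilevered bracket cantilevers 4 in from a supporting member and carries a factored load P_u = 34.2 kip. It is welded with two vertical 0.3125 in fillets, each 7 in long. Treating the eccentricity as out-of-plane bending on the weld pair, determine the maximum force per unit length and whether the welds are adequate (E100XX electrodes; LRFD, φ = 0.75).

f_max ≈ 8.72 kip/in; adequate

E100XX → F_EXX = 100 ksi.
L_w = 2 × 7 = 14 in; section modulus (unit throat) S = 2 × L²/6 = 16.33 in².
Direct shear f_v = P/L_w = 34.2/14 = 2.443 kip/in.
Moment M = P × e = 34.2 × 4 = 136.8 kip·in; bending f_b = M/S = 8.376 kip/in.
f_max = √(f_v² + f_b²) = √(2.443² + 8.376²) = 8.724 kip/in.
φr_n = 0.75 × 0.6 × 100 × (0.707 × 0.3125) = 9.942 kip/in → adequate.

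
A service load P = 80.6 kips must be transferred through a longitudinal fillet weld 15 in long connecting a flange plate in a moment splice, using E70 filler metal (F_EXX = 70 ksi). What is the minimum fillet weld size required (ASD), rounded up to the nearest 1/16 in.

w = 3/8 in

Total weld length L = 15 in.
Required throat t_e = P × Ω / (0.6 F_EXX × L) = 80.6 × 2.0 / (0.6 × 70 × 15) = 0.2559 in.
Required leg w = t_e / 0.707 = 0.3619 in → use 3/8 in.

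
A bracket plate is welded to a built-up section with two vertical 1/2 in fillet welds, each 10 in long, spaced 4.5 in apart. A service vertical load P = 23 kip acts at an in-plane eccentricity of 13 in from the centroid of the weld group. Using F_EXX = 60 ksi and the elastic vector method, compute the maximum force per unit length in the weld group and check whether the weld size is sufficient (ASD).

f_max ≈ 6.67 kip/in; NOT adequate

Total weld length L_w = 20 in. Treat welds as unit-width lines.
Polar moment about centroid: J = 2[d³/12 + d(b/2)²] = 2[10³/12 + 10×2.25²] = 267.9 in³.
Direct shear f_v = P/L_w = 23 / 20 = 1.15 kip/in (vertical).
Torsion M = P·e = 23 × 13 = 299 kip·in.
Critical point at (x, y) = (2.25, 5) from centroid. f_tx = M·y/J = 5.58 kip/in; f_ty = M·x/J = 2.511 kip/in.
Resultant f_max = √[f_tx² + (f_v + f_ty)²] = √[5.58² + (1.15 + 2.511)²] = 6.674 kip/in.
Capacity per unit length: r_n/Ω = (1/2.0) × 0.6 × 60 × (0.707 × 0.5) = 6.363 kip/in.
6.674 > 6.363 → NOT adequate.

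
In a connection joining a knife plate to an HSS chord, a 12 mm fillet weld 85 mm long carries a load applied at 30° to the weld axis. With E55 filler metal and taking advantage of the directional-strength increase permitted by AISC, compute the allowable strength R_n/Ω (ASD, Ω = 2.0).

R_n/Ω ≈ 140 kN

E55XX → F_EXX = 550 MPa.
t_e = 0.707 × 12 = 8.484 mm; A_we = 8.484 × 85 = 721.1 mm².
Directional factor: 1.0 + 0.5 sin^1.5(30°) = 1.177.
F_nw = 0.6 × 550 × 1.177 = 388.3 MPa.
R_n/Ω = (388.3 × 721.1) / 2.0 × 10⁻³ = 140 kN.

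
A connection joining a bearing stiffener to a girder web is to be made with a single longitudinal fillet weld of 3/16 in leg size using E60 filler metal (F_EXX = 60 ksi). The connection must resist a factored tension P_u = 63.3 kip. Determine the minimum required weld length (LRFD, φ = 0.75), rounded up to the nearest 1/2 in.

L = 18 in

Throat t_e = 0.707 × 0.1875 = 0.1326 in.
φr_n = 0.75 × 0.6 × 60 × 0.1326 = 3.579 kip/in.
L_req = P_u / φr_n = 63.3 / 3.579 = 17.69 in total.
Round up → use L = 18 in.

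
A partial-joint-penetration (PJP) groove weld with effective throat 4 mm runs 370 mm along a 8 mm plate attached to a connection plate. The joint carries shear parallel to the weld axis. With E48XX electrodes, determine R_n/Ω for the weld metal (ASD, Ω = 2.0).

R_n/Ω ≈ 213 kN

E48XX → F_EXX = 480 MPa.
Effective throat (given) t_e = 4 mm.
A_we = 4 × 370 = 1480 mm².
F_nw = 0.6 F_EXX = 288 MPa.
R_n/Ω = (288 × 1480) / 2.0 × 10⁻³ = 213.1 kN.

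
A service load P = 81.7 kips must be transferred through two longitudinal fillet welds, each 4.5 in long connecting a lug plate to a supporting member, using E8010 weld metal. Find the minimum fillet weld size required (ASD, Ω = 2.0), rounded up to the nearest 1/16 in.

E80XX → F_EXX = 80 ksi.
Total weld length L = 9 in.
Required throat t_e = P × Ω / (0.6 F_EXX × L) = 81.7 × 2.0 / (0.6 × 80 × 9) = 0.3782 in.
Required leg w = t_e / 0.707 = 0.535 in → use 9/16 in.

w = 9/16 in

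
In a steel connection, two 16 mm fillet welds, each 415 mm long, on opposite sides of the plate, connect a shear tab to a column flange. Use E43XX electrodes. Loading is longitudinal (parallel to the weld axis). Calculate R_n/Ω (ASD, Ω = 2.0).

R_n/Ω ≈ 1210 kN

E43XX → F_EXX = 430 MPa.
Effective throat t_e = 0.707 × 16 = 11.31 mm.
Total length L = 830 mm; A_we = 11.31 × 830 = 9389 mm².
F_nw = 0.6 F_EXX = 0.6 × 430 = 258 MPa.
R_n = 258 × 9389 × 10⁻³ = 2422 kN; R_n/Ω = 2422/2.0 = 1211 kN.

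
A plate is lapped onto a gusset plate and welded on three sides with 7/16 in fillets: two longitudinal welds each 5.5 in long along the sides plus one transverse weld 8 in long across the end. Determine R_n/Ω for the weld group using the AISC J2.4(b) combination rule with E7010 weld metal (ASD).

R_n/Ω ≈ 139 kips

E70XX → F_EXX = 70 ksi.
t_e = 0.707 × 0.4375 = 0.3093 in.
R_nwl = 0.6 × 70 × 0.3093 × 11 = 142.9 kips (longitudinal, 2 welds).
R_nwt = 0.6 × 70 × 0.3093 × 8 = 103.9 kips (transverse, base value).
(i) R_nwl + R_nwt = 246.8 kips; (ii) 0.85 R_nwl + 1.5 R_nwt = 277.4 kips.
R_n = max = 277.4 kips [governs: (ii)]; R_n/Ω = 138.7 kips.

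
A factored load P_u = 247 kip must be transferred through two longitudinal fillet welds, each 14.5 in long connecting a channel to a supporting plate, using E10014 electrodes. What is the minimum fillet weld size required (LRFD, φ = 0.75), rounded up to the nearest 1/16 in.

w = 5/16 in

E100XX → F_EXX = 100 ksi.
Total weld length L = 29 in.
Required throat t_e = P_u / (φ × 0.6 F_EXX × L) = 247 / (0.75 × 0.6 × 100 × 29) = 0.1893 in.
Required leg w = t_e / 0.707 = 0.2677 in → use 5/16 in.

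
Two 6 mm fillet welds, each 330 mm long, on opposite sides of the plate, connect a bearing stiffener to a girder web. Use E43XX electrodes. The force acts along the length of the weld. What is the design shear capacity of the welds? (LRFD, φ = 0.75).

E43XX → F_EXX = 430 MPa.
Effective throat t_e = 0.707 × 6 = 4.242 mm.
Total length L = 660 mm; A_we = 4.242 × 660 = 2800 mm².
F_nw = 0.6 F_EXX = 0.6 × 430 = 258 MPa.
φR_n = 0.75 × 258 × 2800 × 10⁻³ = 541.7 kN.

φR_n ≈ 542 kN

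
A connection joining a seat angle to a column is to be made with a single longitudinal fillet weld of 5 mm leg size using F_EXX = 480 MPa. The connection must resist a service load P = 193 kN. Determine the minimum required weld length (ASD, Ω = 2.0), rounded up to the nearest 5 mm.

Throat t_e = 0.707 × 5 = 3.535 mm.
r_n/Ω = (0.6 × 480 × 3.535) / 2.0 = 509 N/mm = 0.509 kN/mm.
L_req = P / (r_n/Ω) = 193 / 0.509 = 379.1 mm total.
Round up → use L = 380 mm.

L = 380 mm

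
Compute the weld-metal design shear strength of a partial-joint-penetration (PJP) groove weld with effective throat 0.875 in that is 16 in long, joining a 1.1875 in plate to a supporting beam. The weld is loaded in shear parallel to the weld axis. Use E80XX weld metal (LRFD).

φR_n ≈ 504 kips

E80XX → F_EXX = 80 ksi.
Effective throat (given) t_e = 0.875 in.
A_we = 0.875 × 16 = 14 in².
F_nw = 0.6 F_EXX = 48 ksi.
φR_n = 0.75 × 48 × 14 = 504 kips.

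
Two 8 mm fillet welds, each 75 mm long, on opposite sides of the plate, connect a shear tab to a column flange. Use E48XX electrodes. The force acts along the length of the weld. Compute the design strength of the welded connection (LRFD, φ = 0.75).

φR_n ≈ 183 kN

E48XX → F_EXX = 480 MPa.
Effective throat t_e = 0.707 × 8 = 5.656 mm.
Total length L = 150 mm; A_we = 5.656 × 150 = 848.4 mm².
F_nw = 0.6 F_EXX = 0.6 × 480 = 288 MPa.
φR_n = 0.75 × 288 × 848.4 × 10⁻³ = 183.3 kN.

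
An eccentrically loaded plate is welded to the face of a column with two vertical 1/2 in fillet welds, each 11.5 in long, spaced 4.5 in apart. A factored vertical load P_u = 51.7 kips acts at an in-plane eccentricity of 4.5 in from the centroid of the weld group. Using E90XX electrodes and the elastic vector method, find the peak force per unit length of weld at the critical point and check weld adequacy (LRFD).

f_max ≈ 5.15 kip/in; adequate

E90XX → F_EXX = 90 ksi.
Total weld length L_w = 23 in. Treat welds as unit-width lines.
Polar moment about centroid: J = 2[d³/12 + d(b/2)²] = 2[11.5³/12 + 11.5×2.25²] = 369.9 in³.
Direct shear f_v = P/L_w = 51.7 / 23 = 2.248 kip/in (vertical).
Torsion M = P·e = 51.7 × 4.5 = 232.65 kip·in.
Critical point at (x, y) = (2.25, 5.75) from centroid. f_tx = M·y/J = 3.616 kip/in; f_ty = M·x/J = 1.415 kip/in.
Resultant f_max = √[f_tx² + (f_v + f_ty)²] = √[3.616² + (2.248 + 1.415)²] = 5.147 kip/in.
Capacity per unit length: φr_n = 0.75 × 0.6 × 90 × (0.707 × 0.5) = 14.32 kip/in.
5.147 ≤ 14.32 → adequate.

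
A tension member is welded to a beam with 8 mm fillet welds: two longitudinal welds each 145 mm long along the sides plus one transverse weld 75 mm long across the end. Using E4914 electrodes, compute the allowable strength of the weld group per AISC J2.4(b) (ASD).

E49XX → F_EXX = 490 MPa.
t_e = 0.707 × 8 = 5.656 mm.
R_nwl = 0.6 × 490 × 5.656 × 290 × 10⁻³ = 482.2 kN (longitudinal, 2 welds).
R_nwt = 0.6 × 490 × 5.656 × 75 × 10⁻³ = 124.7 kN (transverse, base value).
(i) R_nwl + R_nwt = 606.9 kN; (ii) 0.85 R_nwl + 1.5 R_nwt = 597 kN.
R_n = max = 606.9 kN [governs: (i)]; R_n/Ω = 303.5 kN.

R_n/Ω ≈ 303 kN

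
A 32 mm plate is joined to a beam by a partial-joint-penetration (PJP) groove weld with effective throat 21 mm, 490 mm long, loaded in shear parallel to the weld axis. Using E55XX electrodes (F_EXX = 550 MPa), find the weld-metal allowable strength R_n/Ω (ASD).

R_n/Ω ≈ 1700 kN

Effective throat (given) t_e = 21 mm.
A_we = 21 × 490 = 10290 mm².
F_nw = 0.6 F_EXX = 330 MPa.
R_n/Ω = (330 × 10290) / 2.0 × 10⁻³ = 1698 kN.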